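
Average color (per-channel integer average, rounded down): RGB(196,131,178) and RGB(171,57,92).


Midpoint: each channel = ⌊(C₁+C₂)/2⌋
R: ⌊(196+171)/2⌋ = 183
G: ⌊(131+57)/2⌋ = 94
B: ⌊(178+92)/2⌋ = 135
= RGB(183, 94, 135)


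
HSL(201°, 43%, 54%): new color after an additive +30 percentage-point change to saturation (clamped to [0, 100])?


Original S = 43%
Adjustment = +30 percentage points
New S = 43 + (30) = 73
Clamp to [0, 100] → 73
= HSL(201°, 73%, 54%)


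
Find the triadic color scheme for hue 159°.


Triadic: equally spaced at 120° intervals
H1 = 159°
H2 = (159 + 120) mod 360 = 279°
H3 = (159 + 240) mod 360 = 39°
Triadic = 159°, 279°, 39°


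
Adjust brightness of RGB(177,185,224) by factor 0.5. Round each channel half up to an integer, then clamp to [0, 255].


Multiply each channel by 0.5, round half up, clamp to [0, 255]
R: 177×0.5 = 88.5 → round → 89
G: 185×0.5 = 92.5 → round → 93
B: 224×0.5 = 112
= RGB(89, 93, 112)


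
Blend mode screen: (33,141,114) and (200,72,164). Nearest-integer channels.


Screen: C = 255 - (255-A)×(255-B)/255, rounded to nearest integer
R: 255 - (255-33)×(255-200)/255 = 255 - 12210/255 ≈ 255 - 47.882 = 207.118 → 207
G: 255 - (255-141)×(255-72)/255 = 255 - 20862/255 ≈ 255 - 81.812 = 173.188 → 173
B: 255 - (255-114)×(255-164)/255 = 255 - 12831/255 ≈ 255 - 50.318 = 204.682 → 205
= RGB(207, 173, 205)


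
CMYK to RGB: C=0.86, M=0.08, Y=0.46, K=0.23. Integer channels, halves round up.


R = 255 × (1-C) × (1-K) = 255 × 0.14 × 0.77 = 27.489 → 27
G = 255 × (1-M) × (1-K) = 255 × 0.92 × 0.77 = 180.642 → 181
B = 255 × (1-Y) × (1-K) = 255 × 0.54 × 0.77 = 106.029 → 106
= RGB(27, 181, 106)


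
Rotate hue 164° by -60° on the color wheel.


New hue = (H + rotation) mod 360
New hue = (164 -60) mod 360
= 104 mod 360
= 104°


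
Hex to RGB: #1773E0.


17 → 23 (R)
73 → 115 (G)
E0 → 224 (B)
= RGB(23, 115, 224)


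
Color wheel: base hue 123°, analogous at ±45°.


Base hue: 123°
Left analog: (123 - 45) mod 360 = 78°
Right analog: (123 + 45) mod 360 = 168°
Analogous hues = 78° and 168°


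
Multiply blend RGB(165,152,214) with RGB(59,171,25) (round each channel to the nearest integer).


Multiply: C = A×B/255, rounded to nearest integer
R: 165×59/255 = 9735/255 ≈ 38.176 → 38
G: 152×171/255 = 25992/255 ≈ 101.929 → 102
B: 214×25/255 = 5350/255 ≈ 20.980 → 21
= RGB(38, 102, 21)


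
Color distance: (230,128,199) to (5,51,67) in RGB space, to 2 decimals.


d = √[(R₁-R₂)² + (G₁-G₂)² + (B₁-B₂)²]
d = √[(230-5)² + (128-51)² + (199-67)²]
d = √[50625 + 5929 + 17424]
d = √73978
d ≈ 271.99


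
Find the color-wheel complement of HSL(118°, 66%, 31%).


Complement = opposite side of color wheel = hue + 180°
H' = (118 + 180) mod 360 = 298°
S and L unchanged.
= HSL(298°, 66%, 31%)


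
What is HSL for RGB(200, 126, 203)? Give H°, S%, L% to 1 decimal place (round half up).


Normalize: R'=200/255≈0.7843, G'=126/255≈0.4941, B'=203/255≈0.7961
Max=203/255, Min=126/255, Δ=Max-Min=77/255
L = (Max+Min)/2 = (203+126)/510 = 329/510 = 0.64509… → L = 64.5%
L > 0.5 → S = Δ/(2-Max-Min) = 77/(510-203-126) = 77/181 = 0.42541… → S = 42.5%
(the 1/255 factors cancel in S and H, so raw channel differences can be used)
Max is B' → H = 60 × ((R-G)/Δ + 4) = 60 × ((200-126)/77 + 4)
  74/77 + 4 = 0.9610… + 4 = 4.9610…
  H = 60 × 4.9610… = 297.662…° → H = 297.7°
= HSL(297.7°, 42.5%, 64.5%)


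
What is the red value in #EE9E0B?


Color: #EE9E0B
R = EE = 238
G = 9E = 158
B = 0B = 11
Red = 238


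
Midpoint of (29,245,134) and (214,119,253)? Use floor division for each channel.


Midpoint: each channel = ⌊(C₁+C₂)/2⌋
R: ⌊(29+214)/2⌋ = 121
G: ⌊(245+119)/2⌋ = 182
B: ⌊(134+253)/2⌋ = 193
= RGB(121, 182, 193)


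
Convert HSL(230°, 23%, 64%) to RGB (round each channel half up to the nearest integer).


H=230°, S=0.23, L=0.64
C = (1-|2L-1|)×S = (1-|0.28|)×0.23 = 0.1656
H' = H/60 = 230/60 ≈ 3.8333; X = C×(1-|H' mod 2 - 1|) = 0.0276
m = L - C/2 = 0.64 - 0.0828 = 0.5572
Sector ⌊H'⌋ = 3 → (R',G',B') = (0.0, 0.0276, 0.1656)
RGB = ((R'+m)×255, (G'+m)×255, (B'+m)×255) = (142.086, 149.124, 184.314)
Round half up → RGB(142, 149, 184)


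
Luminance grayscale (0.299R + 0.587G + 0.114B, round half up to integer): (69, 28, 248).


Gray = 0.299×R + 0.587×G + 0.114×B
Gray = 0.299×69 + 0.587×28 + 0.114×248
Gray = 20.631 + 16.436 + 28.272
Gray = 65.339 → round half up → 65
Gray = 65


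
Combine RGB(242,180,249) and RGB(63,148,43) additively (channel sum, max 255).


Additive: each channel = min(255, C₁+C₂)
R: 242+63 = 305 → 255
G: 180+148 = 328 → 255
B: 249+43 = 292 → 255
= RGB(255, 255, 255)


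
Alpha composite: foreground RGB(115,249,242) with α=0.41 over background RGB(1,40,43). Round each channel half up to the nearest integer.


C = α×F + (1-α)×B, with 1-α = 0.59
R: 0.41×115 + 0.59×1 = 47.15 + 0.59 = 47.74 → 48
G: 0.41×249 + 0.59×40 = 102.09 + 23.60 = 125.69 → 126
B: 0.41×242 + 0.59×43 = 99.22 + 25.37 = 124.59 → 125
= RGB(48, 126, 125)


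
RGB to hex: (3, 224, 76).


R = 3 → 03 (hex)
G = 224 → E0 (hex)
B = 76 → 4C (hex)
Hex = #03E04C


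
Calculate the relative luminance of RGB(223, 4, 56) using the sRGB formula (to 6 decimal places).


Linearize each channel (sRGB transfer function): c = v/255; c_lin = c/12.92 if c ≤ 0.04045, else ((c+0.055)/1.055)^2.4
  R: 223/255 ≈ 0.874510 > 0.04045 → ((0.874510+0.055)/1.055)^2.4 ≈ 0.737910
  G: 4/255 ≈ 0.015686 ≤ 0.04045 → 0.015686/12.92 ≈ 0.001214
  B: 56/255 ≈ 0.219608 > 0.04045 → ((0.219608+0.055)/1.055)^2.4 ≈ 0.039546
R_lin = 0.737910, G_lin = 0.001214, B_lin = 0.039546
L = 0.2126×R + 0.7152×G + 0.0722×B
L = 0.2126×0.737910 + 0.7152×0.001214 + 0.0722×0.039546
L ≈ 0.160603


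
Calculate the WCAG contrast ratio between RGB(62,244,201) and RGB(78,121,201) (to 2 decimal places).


Linearize each sRGB channel c=v/255: c/12.92 if c ≤ 0.04045 else ((c+0.055)/1.055)^2.4
L = 0.2126×R_lin + 0.7152×G_lin + 0.0722×B_lin
Color 1 (62,244,201):
  R=62: 62/255≈0.2431 > 0.04045 → ((0.2431+0.055)/1.055)^2.4 ≈ 0.04817
  G=244: 244/255≈0.9569 > 0.04045 → ((0.9569+0.055)/1.055)^2.4 ≈ 0.90466
  B=201: 201/255≈0.7882 > 0.04045 → ((0.7882+0.055)/1.055)^2.4 ≈ 0.58408
  L1 = 0.2126×0.04817 + 0.7152×0.90466 + 0.0722×0.58408 ≈ 0.69943
Color 2 (78,121,201):
  R=78: 78/255≈0.3059 > 0.04045 → ((0.3059+0.055)/1.055)^2.4 ≈ 0.07619
  G=121: 121/255≈0.4745 > 0.04045 → ((0.4745+0.055)/1.055)^2.4 ≈ 0.19120
  B=201: 201/255≈0.7882 > 0.04045 → ((0.7882+0.055)/1.055)^2.4 ≈ 0.58408
  L2 = 0.2126×0.07619 + 0.7152×0.19120 + 0.0722×0.58408 ≈ 0.19511
Lighter = 0.69943, Darker = 0.19511
Ratio = (L_lighter + 0.05) / (L_darker + 0.05)
Ratio = (0.69943 + 0.05) / (0.19511 + 0.05) = 0.74943 / 0.24511 ≈ 3.0574
Ratio ≈ 3.06:1


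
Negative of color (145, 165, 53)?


Invert: (255-R, 255-G, 255-B)
R: 255-145 = 110
G: 255-165 = 90
B: 255-53 = 202
= RGB(110, 90, 202)


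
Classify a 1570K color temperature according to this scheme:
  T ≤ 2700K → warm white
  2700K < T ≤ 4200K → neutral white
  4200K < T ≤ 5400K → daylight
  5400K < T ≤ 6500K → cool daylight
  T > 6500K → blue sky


Temperature: 1570K
1570K ≤ 2700K → warm white
Classification: warm white


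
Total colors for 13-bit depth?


Colors = 2^bits = 2^13
= 8,192 colors


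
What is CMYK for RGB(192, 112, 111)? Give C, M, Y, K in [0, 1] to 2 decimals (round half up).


R'=192/255≈0.7529, G'=112/255≈0.4392, B'=111/255≈0.4353
K = 1 - max(R',G',B') = 1 - 192/255 = 63/255 = 0.24705… → 0.25
(1-R'-K)/(1-K) simplifies to (max-R)/max with max = 192:
C = (192-192)/192 = 0/192 = 0 → 0.00
M = (192-112)/192 = 80/192 = 0.41666… → 0.42
Y = (192-111)/192 = 81/192 = 0.42187… → 0.42
= CMYK(0.00, 0.42, 0.42, 0.25)


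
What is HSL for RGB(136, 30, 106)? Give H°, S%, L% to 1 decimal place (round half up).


Normalize: R'=136/255≈0.5333, G'=30/255≈0.1176, B'=106/255≈0.4157
Max=136/255, Min=30/255, Δ=Max-Min=106/255
L = (Max+Min)/2 = (136+30)/510 = 166/510 = 0.32549… → L = 32.5%
L ≤ 0.5 → S = Δ/(Max+Min) = 106/(136+30) = 106/166 = 0.63855… → S = 63.9%
(the 1/255 factors cancel in S and H, so raw channel differences can be used)
Max is R' → H = 60 × (((G-B)/Δ) mod 6) = 60 × (((30-106)/106) mod 6)
  (-76)/106 = -0.7169…; negative, so add 6 → 5.2830…
  H = 60 × 5.2830… = 316.981…° → H = 317.0°
= HSL(317.0°, 63.9%, 32.5%)


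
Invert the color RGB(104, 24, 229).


Invert: (255-R, 255-G, 255-B)
R: 255-104 = 151
G: 255-24 = 231
B: 255-229 = 26
= RGB(151, 231, 26)


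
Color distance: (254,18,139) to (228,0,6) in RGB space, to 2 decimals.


d = √[(R₁-R₂)² + (G₁-G₂)² + (B₁-B₂)²]
d = √[(254-228)² + (18-0)² + (139-6)²]
d = √[676 + 324 + 17689]
d = √18689
d ≈ 136.71


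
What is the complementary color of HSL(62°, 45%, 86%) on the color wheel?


Complement = opposite side of color wheel = hue + 180°
H' = (62 + 180) mod 360 = 242°
S and L unchanged.
= HSL(242°, 45%, 86%)


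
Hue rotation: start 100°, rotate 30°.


New hue = (H + rotation) mod 360
New hue = (100 + 30) mod 360
= 130 mod 360
= 130°


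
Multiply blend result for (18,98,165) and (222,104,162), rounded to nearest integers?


Multiply: C = A×B/255, rounded to nearest integer
R: 18×222/255 = 3996/255 ≈ 15.671 → 16
G: 98×104/255 = 10192/255 ≈ 39.969 → 40
B: 165×162/255 = 26730/255 ≈ 104.824 → 105
= RGB(16, 40, 105)


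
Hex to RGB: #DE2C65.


DE → 222 (R)
2C → 44 (G)
65 → 101 (B)
= RGB(222, 44, 101)


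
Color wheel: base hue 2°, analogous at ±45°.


Base hue: 2°
Left analog: (2 - 45) mod 360 = 317°
Right analog: (2 + 45) mod 360 = 47°
Analogous hues = 317° and 47°


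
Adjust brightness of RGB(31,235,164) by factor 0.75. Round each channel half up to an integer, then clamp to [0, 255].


Multiply each channel by 0.75, round half up, clamp to [0, 255]
R: 31×0.75 = 23.25 → round → 23
G: 235×0.75 = 176.25 → round → 176
B: 164×0.75 = 123
= RGB(23, 176, 123)


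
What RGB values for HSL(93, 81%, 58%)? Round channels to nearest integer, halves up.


H=93°, S=0.81, L=0.58
C = (1-|2L-1|)×S = (1-|0.16|)×0.81 = 0.6804
H' = H/60 = 93/60 ≈ 1.5500; X = C×(1-|H' mod 2 - 1|) = 0.30618
m = L - C/2 = 0.58 - 0.3402 = 0.2398
Sector ⌊H'⌋ = 1 → (R',G',B') = (0.30618, 0.6804, 0.0)
RGB = ((R'+m)×255, (G'+m)×255, (B'+m)×255) = (139.2249, 234.651, 61.149)
Round half up → RGB(139, 235, 61)


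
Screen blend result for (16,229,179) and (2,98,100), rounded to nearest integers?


Screen: C = 255 - (255-A)×(255-B)/255, rounded to nearest integer
R: 255 - (255-16)×(255-2)/255 = 255 - 60467/255 ≈ 255 - 237.125 = 17.875 → 18
G: 255 - (255-229)×(255-98)/255 = 255 - 4082/255 ≈ 255 - 16.008 = 238.992 → 239
B: 255 - (255-179)×(255-100)/255 = 255 - 11780/255 ≈ 255 - 46.196 = 208.804 → 209
= RGB(18, 239, 209)


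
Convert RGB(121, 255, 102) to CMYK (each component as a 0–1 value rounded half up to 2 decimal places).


R'=121/255≈0.4745, G'=255/255≈1.0000, B'=102/255≈0.4000
K = 1 - max(R',G',B') = 1 - 255/255 = 0/255 = 0 → 0.00
(1-R'-K)/(1-K) simplifies to (max-R)/max with max = 255:
C = (255-121)/255 = 134/255 = 0.52549… → 0.53
M = (255-255)/255 = 0/255 = 0 → 0.00
Y = (255-102)/255 = 153/255 = 0.6 → 0.60
= CMYK(0.53, 0.00, 0.60, 0.00)


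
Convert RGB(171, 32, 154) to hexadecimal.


R = 171 → AB (hex)
G = 32 → 20 (hex)
B = 154 → 9A (hex)
Hex = #AB209A


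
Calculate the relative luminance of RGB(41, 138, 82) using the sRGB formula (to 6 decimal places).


Linearize each channel (sRGB transfer function): c = v/255; c_lin = c/12.92 if c ≤ 0.04045, else ((c+0.055)/1.055)^2.4
  R: 41/255 ≈ 0.160784 > 0.04045 → ((0.160784+0.055)/1.055)^2.4 ≈ 0.022174
  G: 138/255 ≈ 0.541176 > 0.04045 → ((0.541176+0.055)/1.055)^2.4 ≈ 0.254152
  B: 82/255 ≈ 0.321569 > 0.04045 → ((0.321569+0.055)/1.055)^2.4 ≈ 0.084376
R_lin = 0.022174, G_lin = 0.254152, B_lin = 0.084376
L = 0.2126×R + 0.7152×G + 0.0722×B
L = 0.2126×0.022174 + 0.7152×0.254152 + 0.0722×0.084376
L ≈ 0.192576


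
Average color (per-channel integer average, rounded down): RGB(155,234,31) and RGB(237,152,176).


Midpoint: each channel = ⌊(C₁+C₂)/2⌋
R: ⌊(155+237)/2⌋ = 196
G: ⌊(234+152)/2⌋ = 193
B: ⌊(31+176)/2⌋ = 103
= RGB(196, 193, 103)


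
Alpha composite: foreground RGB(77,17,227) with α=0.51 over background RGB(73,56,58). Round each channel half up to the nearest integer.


C = α×F + (1-α)×B, with 1-α = 0.49
R: 0.51×77 + 0.49×73 = 39.27 + 35.77 = 75.04 → 75
G: 0.51×17 + 0.49×56 = 8.67 + 27.44 = 36.11 → 36
B: 0.51×227 + 0.49×58 = 115.77 + 28.42 = 144.19 → 144
= RGB(75, 36, 144)


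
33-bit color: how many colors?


Colors = 2^bits = 2^33
= 8,589,934,592 colors


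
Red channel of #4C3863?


Color: #4C3863
R = 4C = 76
G = 38 = 56
B = 63 = 99
Red = 76


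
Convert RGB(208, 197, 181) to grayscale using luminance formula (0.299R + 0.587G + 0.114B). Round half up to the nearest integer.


Gray = 0.299×R + 0.587×G + 0.114×B
Gray = 0.299×208 + 0.587×197 + 0.114×181
Gray = 62.192 + 115.639 + 20.634
Gray = 198.465 → round half up → 198
Gray = 198


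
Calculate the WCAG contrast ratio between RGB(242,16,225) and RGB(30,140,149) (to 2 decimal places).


Linearize each sRGB channel c=v/255: c/12.92 if c ≤ 0.04045 else ((c+0.055)/1.055)^2.4
L = 0.2126×R_lin + 0.7152×G_lin + 0.0722×B_lin
Color 1 (242,16,225):
  R=242: 242/255≈0.9490 > 0.04045 → ((0.9490+0.055)/1.055)^2.4 ≈ 0.88792
  G=16: 16/255≈0.0627 > 0.04045 → ((0.0627+0.055)/1.055)^2.4 ≈ 0.00518
  B=225: 225/255≈0.8824 > 0.04045 → ((0.8824+0.055)/1.055)^2.4 ≈ 0.75294
  L1 = 0.2126×0.88792 + 0.7152×0.00518 + 0.0722×0.75294 ≈ 0.24684
Color 2 (30,140,149):
  R=30: 30/255≈0.1176 > 0.04045 → ((0.1176+0.055)/1.055)^2.4 ≈ 0.01298
  G=140: 140/255≈0.5490 > 0.04045 → ((0.5490+0.055)/1.055)^2.4 ≈ 0.26225
  B=149: 149/255≈0.5843 > 0.04045 → ((0.5843+0.055)/1.055)^2.4 ≈ 0.30054
  L2 = 0.2126×0.01298 + 0.7152×0.26225 + 0.0722×0.30054 ≈ 0.21202
Lighter = 0.24684, Darker = 0.21202
Ratio = (L_lighter + 0.05) / (L_darker + 0.05)
Ratio = (0.24684 + 0.05) / (0.21202 + 0.05) = 0.29684 / 0.26202 ≈ 1.1329
Ratio ≈ 1.13:1


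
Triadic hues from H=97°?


Triadic: equally spaced at 120° intervals
H1 = 97°
H2 = (97 + 120) mod 360 = 217°
H3 = (97 + 240) mod 360 = 337°
Triadic = 97°, 217°, 337°


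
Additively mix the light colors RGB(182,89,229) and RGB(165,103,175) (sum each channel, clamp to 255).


Additive: each channel = min(255, C₁+C₂)
R: 182+165 = 347 → 255
G: 89+103 = 192 → 192
B: 229+175 = 404 → 255
= RGB(255, 192, 255)


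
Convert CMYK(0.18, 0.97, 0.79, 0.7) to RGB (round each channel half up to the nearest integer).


R = 255 × (1-C) × (1-K) = 255 × 0.82 × 0.30 = 62.73 → 63
G = 255 × (1-M) × (1-K) = 255 × 0.03 × 0.30 = 2.295 → 2
B = 255 × (1-Y) × (1-K) = 255 × 0.21 × 0.30 = 16.065 → 16
= RGB(63, 2, 16)


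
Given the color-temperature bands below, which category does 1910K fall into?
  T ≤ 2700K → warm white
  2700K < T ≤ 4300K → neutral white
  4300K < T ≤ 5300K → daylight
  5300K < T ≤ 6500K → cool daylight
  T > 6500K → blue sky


Temperature: 1910K
1910K ≤ 2700K → warm white
Classification: warm white


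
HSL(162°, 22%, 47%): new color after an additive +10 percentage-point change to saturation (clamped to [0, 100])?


Original S = 22%
Adjustment = +10 percentage points
New S = 22 + (10) = 32
Clamp to [0, 100] → 32
= HSL(162°, 32%, 47%)


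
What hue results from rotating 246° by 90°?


New hue = (H + rotation) mod 360
New hue = (246 + 90) mod 360
= 336 mod 360
= 336°


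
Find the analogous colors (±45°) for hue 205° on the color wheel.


Base hue: 205°
Left analog: (205 - 45) mod 360 = 160°
Right analog: (205 + 45) mod 360 = 250°
Analogous hues = 160° and 250°


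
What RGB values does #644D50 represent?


64 → 100 (R)
4D → 77 (G)
50 → 80 (B)
= RGB(100, 77, 80)


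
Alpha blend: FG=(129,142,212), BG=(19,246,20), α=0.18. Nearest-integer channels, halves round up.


C = α×F + (1-α)×B, with 1-α = 0.82
R: 0.18×129 + 0.82×19 = 23.22 + 15.58 = 38.80 → 39
G: 0.18×142 + 0.82×246 = 25.56 + 201.72 = 227.28 → 227
B: 0.18×212 + 0.82×20 = 38.16 + 16.40 = 54.56 → 55
= RGB(39, 227, 55)


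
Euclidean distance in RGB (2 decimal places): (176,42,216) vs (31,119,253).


d = √[(R₁-R₂)² + (G₁-G₂)² + (B₁-B₂)²]
d = √[(176-31)² + (42-119)² + (216-253)²]
d = √[21025 + 5929 + 1369]
d = √28323
d ≈ 168.29


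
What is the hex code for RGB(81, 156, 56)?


R = 81 → 51 (hex)
G = 156 → 9C (hex)
B = 56 → 38 (hex)
Hex = #519C38


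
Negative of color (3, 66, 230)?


Invert: (255-R, 255-G, 255-B)
R: 255-3 = 252
G: 255-66 = 189
B: 255-230 = 25
= RGB(252, 189, 25)


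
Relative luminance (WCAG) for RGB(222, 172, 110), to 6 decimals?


Linearize each channel (sRGB transfer function): c = v/255; c_lin = c/12.92 if c ≤ 0.04045, else ((c+0.055)/1.055)^2.4
  R: 222/255 ≈ 0.870588 > 0.04045 → ((0.870588+0.055)/1.055)^2.4 ≈ 0.730461
  G: 172/255 ≈ 0.674510 > 0.04045 → ((0.674510+0.055)/1.055)^2.4 ≈ 0.412543
  B: 110/255 ≈ 0.431373 > 0.04045 → ((0.431373+0.055)/1.055)^2.4 ≈ 0.155926
R_lin = 0.730461, G_lin = 0.412543, B_lin = 0.155926
L = 0.2126×R + 0.7152×G + 0.0722×B
L = 0.2126×0.730461 + 0.7152×0.412543 + 0.0722×0.155926
L ≈ 0.461604


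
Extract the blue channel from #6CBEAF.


Color: #6CBEAF
R = 6C = 108
G = BE = 190
B = AF = 175
Blue = 175


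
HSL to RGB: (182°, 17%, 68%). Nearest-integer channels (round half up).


H=182°, S=0.17, L=0.68
C = (1-|2L-1|)×S = (1-|0.36|)×0.17 = 0.1088
H' = H/60 = 182/60 ≈ 3.0333; X = C×(1-|H' mod 2 - 1|) ≈ 0.1052
m = L - C/2 = 0.68 - 0.0544 = 0.6256
Sector ⌊H'⌋ = 3 → (R',G',B') = (0.0, ≈0.1052, 0.1088)
RGB = ((R'+m)×255, (G'+m)×255, (B'+m)×255) = (159.528, 186.3472, 187.272)
Round half up → RGB(160, 186, 187)


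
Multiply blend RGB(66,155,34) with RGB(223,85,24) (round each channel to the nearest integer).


Multiply: C = A×B/255, rounded to nearest integer
R: 66×223/255 = 14718/255 ≈ 57.718 → 58
G: 155×85/255 = 13175/255 ≈ 51.667 → 52
B: 34×24/255 = 816/255 ≈ 3.200 → 3
= RGB(58, 52, 3)


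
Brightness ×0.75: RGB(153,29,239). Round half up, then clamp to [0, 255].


Multiply each channel by 0.75, round half up, clamp to [0, 255]
R: 153×0.75 = 114.75 → round → 115
G: 29×0.75 = 21.75 → round → 22
B: 239×0.75 = 179.25 → round → 179
= RGB(115, 22, 179)


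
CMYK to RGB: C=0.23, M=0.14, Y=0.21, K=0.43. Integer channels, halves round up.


R = 255 × (1-C) × (1-K) = 255 × 0.77 × 0.57 = 111.9195 → 112
G = 255 × (1-M) × (1-K) = 255 × 0.86 × 0.57 = 125.001 → 125
B = 255 × (1-Y) × (1-K) = 255 × 0.79 × 0.57 = 114.8265 → 115
= RGB(112, 125, 115)


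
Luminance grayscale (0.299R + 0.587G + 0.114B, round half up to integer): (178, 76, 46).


Gray = 0.299×R + 0.587×G + 0.114×B
Gray = 0.299×178 + 0.587×76 + 0.114×46
Gray = 53.222 + 44.612 + 5.244
Gray = 103.078 → round half up → 103
Gray = 103


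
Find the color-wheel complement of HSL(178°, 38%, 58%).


Complement = opposite side of color wheel = hue + 180°
H' = (178 + 180) mod 360 = 358°
S and L unchanged.
= HSL(358°, 38%, 58%)


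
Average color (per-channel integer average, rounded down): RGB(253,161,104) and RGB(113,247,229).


Midpoint: each channel = ⌊(C₁+C₂)/2⌋
R: ⌊(253+113)/2⌋ = 183
G: ⌊(161+247)/2⌋ = 204
B: ⌊(104+229)/2⌋ = 166
= RGB(183, 204, 166)


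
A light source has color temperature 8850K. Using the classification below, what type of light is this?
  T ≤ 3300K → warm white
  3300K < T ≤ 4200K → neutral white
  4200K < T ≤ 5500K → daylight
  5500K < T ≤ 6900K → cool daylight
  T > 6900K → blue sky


Temperature: 8850K
8850K > 6900K → blue sky
Classification: blue sky


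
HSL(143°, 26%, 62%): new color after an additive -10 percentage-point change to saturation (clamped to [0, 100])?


Original S = 26%
Adjustment = -10 percentage points
New S = 26 + (-10) = 16
Clamp to [0, 100] → 16
= HSL(143°, 16%, 62%)


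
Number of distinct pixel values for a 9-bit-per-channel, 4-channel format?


Total bits = 9 bits/channel × 4 channels = 36 bits
Distinct pixel values = 2^36
= 68,719,476,736 pixel values


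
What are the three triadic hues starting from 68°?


Triadic: equally spaced at 120° intervals
H1 = 68°
H2 = (68 + 120) mod 360 = 188°
H3 = (68 + 240) mod 360 = 308°
Triadic = 68°, 188°, 308°


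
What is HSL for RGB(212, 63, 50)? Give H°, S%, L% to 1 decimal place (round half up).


Normalize: R'=212/255≈0.8314, G'=63/255≈0.2471, B'=50/255≈0.1961
Max=212/255, Min=50/255, Δ=Max-Min=162/255
L = (Max+Min)/2 = (212+50)/510 = 262/510 = 0.51372… → L = 51.4%
L > 0.5 → S = Δ/(2-Max-Min) = 162/(510-212-50) = 162/248 = 0.65322… → S = 65.3%
(the 1/255 factors cancel in S and H, so raw channel differences can be used)
Max is R' → H = 60 × (((G-B)/Δ) mod 6) = 60 × (((63-50)/162) mod 6)
  13/162 = 0.0802…
  H = 60 × 0.0802… = 4.814…° → H = 4.8°
= HSL(4.8°, 65.3%, 51.4%)


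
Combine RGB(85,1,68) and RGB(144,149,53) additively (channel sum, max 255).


Additive: each channel = min(255, C₁+C₂)
R: 85+144 = 229 → 229
G: 1+149 = 150 → 150
B: 68+53 = 121 → 121
= RGB(229, 150, 121)


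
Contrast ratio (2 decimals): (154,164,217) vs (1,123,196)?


Linearize each sRGB channel c=v/255: c/12.92 if c ≤ 0.04045 else ((c+0.055)/1.055)^2.4
L = 0.2126×R_lin + 0.7152×G_lin + 0.0722×B_lin
Color 1 (154,164,217):
  R=154: 154/255≈0.6039 > 0.04045 → ((0.6039+0.055)/1.055)^2.4 ≈ 0.32314
  G=164: 164/255≈0.6431 > 0.04045 → ((0.6431+0.055)/1.055)^2.4 ≈ 0.37124
  B=217: 217/255≈0.8510 > 0.04045 → ((0.8510+0.055)/1.055)^2.4 ≈ 0.69387
  L1 = 0.2126×0.32314 + 0.7152×0.37124 + 0.0722×0.69387 ≈ 0.38431
Color 2 (1,123,196):
  R=1: 1/255≈0.0039 ≤ 0.04045 → 0.0039/12.92 ≈ 0.00030
  G=123: 123/255≈0.4824 > 0.04045 → ((0.4824+0.055)/1.055)^2.4 ≈ 0.19807
  B=196: 196/255≈0.7686 > 0.04045 → ((0.7686+0.055)/1.055)^2.4 ≈ 0.55201
  L2 = 0.2126×0.00030 + 0.7152×0.19807 + 0.0722×0.55201 ≈ 0.18158
Lighter = 0.38431, Darker = 0.18158
Ratio = (L_lighter + 0.05) / (L_darker + 0.05)
Ratio = (0.38431 + 0.05) / (0.18158 + 0.05) = 0.43431 / 0.23158 ≈ 1.8754
Ratio ≈ 1.88:1


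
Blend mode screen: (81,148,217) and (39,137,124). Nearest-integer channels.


Screen: C = 255 - (255-A)×(255-B)/255, rounded to nearest integer
R: 255 - (255-81)×(255-39)/255 = 255 - 37584/255 ≈ 255 - 147.388 = 107.612 → 108
G: 255 - (255-148)×(255-137)/255 = 255 - 12626/255 ≈ 255 - 49.514 = 205.486 → 205
B: 255 - (255-217)×(255-124)/255 = 255 - 4978/255 ≈ 255 - 19.522 = 235.478 → 235
= RGB(108, 205, 235)


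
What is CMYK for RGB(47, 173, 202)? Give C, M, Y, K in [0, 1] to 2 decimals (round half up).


R'=47/255≈0.1843, G'=173/255≈0.6784, B'=202/255≈0.7922
K = 1 - max(R',G',B') = 1 - 202/255 = 53/255 = 0.20784… → 0.21
(1-R'-K)/(1-K) simplifies to (max-R)/max with max = 202:
C = (202-47)/202 = 155/202 = 0.76732… → 0.77
M = (202-173)/202 = 29/202 = 0.14356… → 0.14
Y = (202-202)/202 = 0/202 = 0 → 0.00
= CMYK(0.77, 0.14, 0.00, 0.21)


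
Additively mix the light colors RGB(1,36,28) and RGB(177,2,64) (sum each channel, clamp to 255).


Additive: each channel = min(255, C₁+C₂)
R: 1+177 = 178 → 178
G: 36+2 = 38 → 38
B: 28+64 = 92 → 92
= RGB(178, 38, 92)


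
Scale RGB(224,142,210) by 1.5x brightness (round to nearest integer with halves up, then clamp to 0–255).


Multiply each channel by 1.5, round half up, clamp to [0, 255]
R: 224×1.5 = 336 → clamp → 255
G: 142×1.5 = 213
B: 210×1.5 = 315 → clamp → 255
= RGB(255, 213, 255)


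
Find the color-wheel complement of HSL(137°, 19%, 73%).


Complement = opposite side of color wheel = hue + 180°
H' = (137 + 180) mod 360 = 317°
S and L unchanged.
= HSL(317°, 19%, 73%)


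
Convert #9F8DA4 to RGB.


9F → 159 (R)
8D → 141 (G)
A4 → 164 (B)
= RGB(159, 141, 164)


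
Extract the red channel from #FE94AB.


Color: #FE94AB
R = FE = 254
G = 94 = 148
B = AB = 171
Red = 254


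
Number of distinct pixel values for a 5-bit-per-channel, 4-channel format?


Total bits = 5 bits/channel × 4 channels = 20 bits
Distinct pixel values = 2^20
= 1,048,576 pixel values


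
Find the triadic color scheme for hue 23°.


Triadic: equally spaced at 120° intervals
H1 = 23°
H2 = (23 + 120) mod 360 = 143°
H3 = (23 + 240) mod 360 = 263°
Triadic = 23°, 143°, 263°


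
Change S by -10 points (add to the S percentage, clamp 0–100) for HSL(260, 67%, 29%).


Original S = 67%
Adjustment = -10 percentage points
New S = 67 + (-10) = 57
Clamp to [0, 100] → 57
= HSL(260°, 57%, 29%)


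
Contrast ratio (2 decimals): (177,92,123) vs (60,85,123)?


Linearize each sRGB channel c=v/255: c/12.92 if c ≤ 0.04045 else ((c+0.055)/1.055)^2.4
L = 0.2126×R_lin + 0.7152×G_lin + 0.0722×B_lin
Color 1 (177,92,123):
  R=177: 177/255≈0.6941 > 0.04045 → ((0.6941+0.055)/1.055)^2.4 ≈ 0.43966
  G=92: 92/255≈0.3608 > 0.04045 → ((0.3608+0.055)/1.055)^2.4 ≈ 0.10702
  B=123: 123/255≈0.4824 > 0.04045 → ((0.4824+0.055)/1.055)^2.4 ≈ 0.19807
  L1 = 0.2126×0.43966 + 0.7152×0.10702 + 0.0722×0.19807 ≈ 0.18431
Color 2 (60,85,123):
  R=60: 60/255≈0.2353 > 0.04045 → ((0.2353+0.055)/1.055)^2.4 ≈ 0.04519
  G=85: 85/255≈0.3333 > 0.04045 → ((0.3333+0.055)/1.055)^2.4 ≈ 0.09084
  B=123: 123/255≈0.4824 > 0.04045 → ((0.4824+0.055)/1.055)^2.4 ≈ 0.19807
  L2 = 0.2126×0.04519 + 0.7152×0.09084 + 0.0722×0.19807 ≈ 0.08888
Lighter = 0.18431, Darker = 0.08888
Ratio = (L_lighter + 0.05) / (L_darker + 0.05)
Ratio = (0.18431 + 0.05) / (0.08888 + 0.05) = 0.23431 / 0.13888 ≈ 1.6872
Ratio ≈ 1.69:1


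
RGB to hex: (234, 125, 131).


R = 234 → EA (hex)
G = 125 → 7D (hex)
B = 131 → 83 (hex)
Hex = #EA7D83


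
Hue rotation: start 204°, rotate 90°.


New hue = (H + rotation) mod 360
New hue = (204 + 90) mod 360
= 294 mod 360
= 294°


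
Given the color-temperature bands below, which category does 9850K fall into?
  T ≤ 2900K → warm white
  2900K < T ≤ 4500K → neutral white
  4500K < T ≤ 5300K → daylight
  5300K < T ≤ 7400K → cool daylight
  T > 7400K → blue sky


Temperature: 9850K
9850K > 7400K → blue sky
Classification: blue sky


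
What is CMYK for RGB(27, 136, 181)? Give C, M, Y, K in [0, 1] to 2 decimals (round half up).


R'=27/255≈0.1059, G'=136/255≈0.5333, B'=181/255≈0.7098
K = 1 - max(R',G',B') = 1 - 181/255 = 74/255 = 0.29019… → 0.29
(1-R'-K)/(1-K) simplifies to (max-R)/max with max = 181:
C = (181-27)/181 = 154/181 = 0.85082… → 0.85
M = (181-136)/181 = 45/181 = 0.24861… → 0.25
Y = (181-181)/181 = 0/181 = 0 → 0.00
= CMYK(0.85, 0.25, 0.00, 0.29)


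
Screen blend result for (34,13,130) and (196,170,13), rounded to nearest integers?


Screen: C = 255 - (255-A)×(255-B)/255, rounded to nearest integer
R: 255 - (255-34)×(255-196)/255 = 255 - 13039/255 ≈ 255 - 51.133 = 203.867 → 204
G: 255 - (255-13)×(255-170)/255 = 255 - 20570/255 ≈ 255 - 80.667 = 174.333 → 174
B: 255 - (255-130)×(255-13)/255 = 255 - 30250/255 ≈ 255 - 118.627 = 136.373 → 136
= RGB(204, 174, 136)


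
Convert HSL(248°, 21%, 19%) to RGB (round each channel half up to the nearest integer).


H=248°, S=0.21, L=0.19
C = (1-|2L-1|)×S = (1-|-0.62|)×0.21 = 0.0798
H' = H/60 = 248/60 ≈ 4.1333; X = C×(1-|H' mod 2 - 1|) = 0.01064
m = L - C/2 = 0.19 - 0.0399 = 0.1501
Sector ⌊H'⌋ = 4 → (R',G',B') = (0.01064, 0.0, 0.0798)
RGB = ((R'+m)×255, (G'+m)×255, (B'+m)×255) = (40.9887, 38.2755, 58.6245)
Round half up → RGB(41, 38, 59)


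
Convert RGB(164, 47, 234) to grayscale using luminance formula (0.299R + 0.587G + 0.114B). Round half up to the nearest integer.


Gray = 0.299×R + 0.587×G + 0.114×B
Gray = 0.299×164 + 0.587×47 + 0.114×234
Gray = 49.036 + 27.589 + 26.676
Gray = 103.301 → round half up → 103
Gray = 103


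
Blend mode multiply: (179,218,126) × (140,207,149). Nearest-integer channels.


Multiply: C = A×B/255, rounded to nearest integer
R: 179×140/255 = 25060/255 ≈ 98.275 → 98
G: 218×207/255 = 45126/255 ≈ 176.965 → 177
B: 126×149/255 = 18774/255 ≈ 73.624 → 74
= RGB(98, 177, 74)


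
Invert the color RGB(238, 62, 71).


Invert: (255-R, 255-G, 255-B)
R: 255-238 = 17
G: 255-62 = 193
B: 255-71 = 184
= RGB(17, 193, 184)


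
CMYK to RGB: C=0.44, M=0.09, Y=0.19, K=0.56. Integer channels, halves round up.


R = 255 × (1-C) × (1-K) = 255 × 0.56 × 0.44 = 62.832 → 63
G = 255 × (1-M) × (1-K) = 255 × 0.91 × 0.44 = 102.102 → 102
B = 255 × (1-Y) × (1-K) = 255 × 0.81 × 0.44 = 90.882 → 91
= RGB(63, 102, 91)


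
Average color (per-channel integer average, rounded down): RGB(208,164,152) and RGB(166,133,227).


Midpoint: each channel = ⌊(C₁+C₂)/2⌋
R: ⌊(208+166)/2⌋ = 187
G: ⌊(164+133)/2⌋ = 148
B: ⌊(152+227)/2⌋ = 189
= RGB(187, 148, 189)


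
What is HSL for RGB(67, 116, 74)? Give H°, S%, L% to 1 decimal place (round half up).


Normalize: R'=67/255≈0.2627, G'=116/255≈0.4549, B'=74/255≈0.2902
Max=116/255, Min=67/255, Δ=Max-Min=49/255
L = (Max+Min)/2 = (116+67)/510 = 183/510 = 0.35882… → L = 35.9%
L ≤ 0.5 → S = Δ/(Max+Min) = 49/(116+67) = 49/183 = 0.26775… → S = 26.8%
(the 1/255 factors cancel in S and H, so raw channel differences can be used)
Max is G' → H = 60 × ((B-R)/Δ + 2) = 60 × ((74-67)/49 + 2)
  7/49 + 2 = 0.1428… + 2 = 2.1428…
  H = 60 × 2.1428… = 128.571…° → H = 128.6°
= HSL(128.6°, 26.8%, 35.9%)


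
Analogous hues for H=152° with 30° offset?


Base hue: 152°
Left analog: (152 - 30) mod 360 = 122°
Right analog: (152 + 30) mod 360 = 182°
Analogous hues = 122° and 182°


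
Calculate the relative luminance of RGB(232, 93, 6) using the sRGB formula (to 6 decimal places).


Linearize each channel (sRGB transfer function): c = v/255; c_lin = c/12.92 if c ≤ 0.04045, else ((c+0.055)/1.055)^2.4
  R: 232/255 ≈ 0.909804 > 0.04045 → ((0.909804+0.055)/1.055)^2.4 ≈ 0.806952
  G: 93/255 ≈ 0.364706 > 0.04045 → ((0.364706+0.055)/1.055)^2.4 ≈ 0.109462
  B: 6/255 ≈ 0.023529 ≤ 0.04045 → 0.023529/12.92 ≈ 0.001821
R_lin = 0.806952, G_lin = 0.109462, B_lin = 0.001821
L = 0.2126×R + 0.7152×G + 0.0722×B
L = 0.2126×0.806952 + 0.7152×0.109462 + 0.0722×0.001821
L ≈ 0.249977


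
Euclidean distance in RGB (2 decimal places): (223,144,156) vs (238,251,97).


d = √[(R₁-R₂)² + (G₁-G₂)² + (B₁-B₂)²]
d = √[(223-238)² + (144-251)² + (156-97)²]
d = √[225 + 11449 + 3481]
d = √15155
d ≈ 123.11


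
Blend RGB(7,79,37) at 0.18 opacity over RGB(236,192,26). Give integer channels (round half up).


C = α×F + (1-α)×B, with 1-α = 0.82
R: 0.18×7 + 0.82×236 = 1.26 + 193.52 = 194.78 → 195
G: 0.18×79 + 0.82×192 = 14.22 + 157.44 = 171.66 → 172
B: 0.18×37 + 0.82×26 = 6.66 + 21.32 = 27.98 → 28
= RGB(195, 172, 28)


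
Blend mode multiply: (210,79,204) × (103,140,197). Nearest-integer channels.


Multiply: C = A×B/255, rounded to nearest integer
R: 210×103/255 = 21630/255 ≈ 84.824 → 85
G: 79×140/255 = 11060/255 ≈ 43.373 → 43
B: 204×197/255 = 40188/255 ≈ 157.600 → 158
= RGB(85, 43, 158)


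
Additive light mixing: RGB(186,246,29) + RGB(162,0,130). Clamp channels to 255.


Additive: each channel = min(255, C₁+C₂)
R: 186+162 = 348 → 255
G: 246+0 = 246 → 246
B: 29+130 = 159 → 159
= RGB(255, 246, 159)


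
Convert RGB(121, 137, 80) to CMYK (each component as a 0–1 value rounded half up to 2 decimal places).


R'=121/255≈0.4745, G'=137/255≈0.5373, B'=80/255≈0.3137
K = 1 - max(R',G',B') = 1 - 137/255 = 118/255 = 0.46274… → 0.46
(1-R'-K)/(1-K) simplifies to (max-R)/max with max = 137:
C = (137-121)/137 = 16/137 = 0.11678… → 0.12
M = (137-137)/137 = 0/137 = 0 → 0.00
Y = (137-80)/137 = 57/137 = 0.41605… → 0.42
= CMYK(0.12, 0.00, 0.42, 0.46)


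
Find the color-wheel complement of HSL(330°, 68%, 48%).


Complement = opposite side of color wheel = hue + 180°
H' = (330 + 180) mod 360 = 150°
S and L unchanged.
= HSL(150°, 68%, 48%)


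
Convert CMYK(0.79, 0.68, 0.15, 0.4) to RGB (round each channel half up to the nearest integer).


R = 255 × (1-C) × (1-K) = 255 × 0.21 × 0.60 = 32.13 → 32
G = 255 × (1-M) × (1-K) = 255 × 0.32 × 0.60 = 48.96 → 49
B = 255 × (1-Y) × (1-K) = 255 × 0.85 × 0.60 = 130.05 → 130
= RGB(32, 49, 130)


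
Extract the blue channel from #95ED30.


Color: #95ED30
R = 95 = 149
G = ED = 237
B = 30 = 48
Blue = 48


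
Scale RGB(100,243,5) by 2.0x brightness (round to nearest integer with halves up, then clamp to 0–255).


Multiply each channel by 2.0, round half up, clamp to [0, 255]
R: 100×2.0 = 200
G: 243×2.0 = 486 → clamp → 255
B: 5×2.0 = 10
= RGB(200, 255, 10)


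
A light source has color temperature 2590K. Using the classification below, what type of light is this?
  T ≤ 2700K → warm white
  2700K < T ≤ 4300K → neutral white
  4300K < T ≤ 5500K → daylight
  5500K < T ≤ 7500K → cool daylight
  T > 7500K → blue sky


Temperature: 2590K
2590K ≤ 2700K → warm white
Classification: warm white


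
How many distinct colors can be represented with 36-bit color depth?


Colors = 2^bits = 2^36
= 68,719,476,736 colors


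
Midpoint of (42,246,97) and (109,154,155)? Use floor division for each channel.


Midpoint: each channel = ⌊(C₁+C₂)/2⌋
R: ⌊(42+109)/2⌋ = 75
G: ⌊(246+154)/2⌋ = 200
B: ⌊(97+155)/2⌋ = 126
= RGB(75, 200, 126)


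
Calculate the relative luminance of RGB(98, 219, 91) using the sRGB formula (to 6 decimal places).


Linearize each channel (sRGB transfer function): c = v/255; c_lin = c/12.92 if c ≤ 0.04045, else ((c+0.055)/1.055)^2.4
  R: 98/255 ≈ 0.384314 > 0.04045 → ((0.384314+0.055)/1.055)^2.4 ≈ 0.122139
  G: 219/255 ≈ 0.858824 > 0.04045 → ((0.858824+0.055)/1.055)^2.4 ≈ 0.708376
  B: 91/255 ≈ 0.356863 > 0.04045 → ((0.356863+0.055)/1.055)^2.4 ≈ 0.104616
R_lin = 0.122139, G_lin = 0.708376, B_lin = 0.104616
L = 0.2126×R + 0.7152×G + 0.0722×B
L = 0.2126×0.122139 + 0.7152×0.708376 + 0.0722×0.104616
L ≈ 0.540150


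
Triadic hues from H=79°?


Triadic: equally spaced at 120° intervals
H1 = 79°
H2 = (79 + 120) mod 360 = 199°
H3 = (79 + 240) mod 360 = 319°
Triadic = 79°, 199°, 319°


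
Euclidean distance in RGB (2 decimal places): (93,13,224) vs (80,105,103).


d = √[(R₁-R₂)² + (G₁-G₂)² + (B₁-B₂)²]
d = √[(93-80)² + (13-105)² + (224-103)²]
d = √[169 + 8464 + 14641]
d = √23274
d ≈ 152.56


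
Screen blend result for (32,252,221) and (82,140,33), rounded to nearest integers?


Screen: C = 255 - (255-A)×(255-B)/255, rounded to nearest integer
R: 255 - (255-32)×(255-82)/255 = 255 - 38579/255 ≈ 255 - 151.290 = 103.710 → 104
G: 255 - (255-252)×(255-140)/255 = 255 - 345/255 ≈ 255 - 1.353 = 253.647 → 254
B: 255 - (255-221)×(255-33)/255 = 255 - 7548/255 ≈ 255 - 29.600 = 225.400 → 225
= RGB(104, 254, 225)


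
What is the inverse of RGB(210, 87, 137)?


Invert: (255-R, 255-G, 255-B)
R: 255-210 = 45
G: 255-87 = 168
B: 255-137 = 118
= RGB(45, 168, 118)


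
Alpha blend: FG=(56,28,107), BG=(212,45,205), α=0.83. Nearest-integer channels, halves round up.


C = α×F + (1-α)×B, with 1-α = 0.17
R: 0.83×56 + 0.17×212 = 46.48 + 36.04 = 82.52 → 83
G: 0.83×28 + 0.17×45 = 23.24 + 7.65 = 30.89 → 31
B: 0.83×107 + 0.17×205 = 88.81 + 34.85 = 123.66 → 124
= RGB(83, 31, 124)


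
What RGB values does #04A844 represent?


04 → 4 (R)
A8 → 168 (G)
44 → 68 (B)
= RGB(4, 168, 68)


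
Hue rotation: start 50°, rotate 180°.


New hue = (H + rotation) mod 360
New hue = (50 + 180) mod 360
= 230 mod 360
= 230°


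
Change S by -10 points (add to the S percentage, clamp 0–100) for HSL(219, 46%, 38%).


Original S = 46%
Adjustment = -10 percentage points
New S = 46 + (-10) = 36
Clamp to [0, 100] → 36
= HSL(219°, 36%, 38%)


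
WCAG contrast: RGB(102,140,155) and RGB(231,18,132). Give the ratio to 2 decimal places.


Linearize each sRGB channel c=v/255: c/12.92 if c ≤ 0.04045 else ((c+0.055)/1.055)^2.4
L = 0.2126×R_lin + 0.7152×G_lin + 0.0722×B_lin
Color 1 (102,140,155):
  R=102: 102/255≈0.4000 > 0.04045 → ((0.4000+0.055)/1.055)^2.4 ≈ 0.13287
  G=140: 140/255≈0.5490 > 0.04045 → ((0.5490+0.055)/1.055)^2.4 ≈ 0.26225
  B=155: 155/255≈0.6078 > 0.04045 → ((0.6078+0.055)/1.055)^2.4 ≈ 0.32778
  L1 = 0.2126×0.13287 + 0.7152×0.26225 + 0.0722×0.32778 ≈ 0.23948
Color 2 (231,18,132):
  R=231: 231/255≈0.9059 > 0.04045 → ((0.9059+0.055)/1.055)^2.4 ≈ 0.79910
  G=18: 18/255≈0.0706 > 0.04045 → ((0.0706+0.055)/1.055)^2.4 ≈ 0.00605
  B=132: 132/255≈0.5176 > 0.04045 → ((0.5176+0.055)/1.055)^2.4 ≈ 0.23074
  L2 = 0.2126×0.79910 + 0.7152×0.00605 + 0.0722×0.23074 ≈ 0.19087
Lighter = 0.23948, Darker = 0.19087
Ratio = (L_lighter + 0.05) / (L_darker + 0.05)
Ratio = (0.23948 + 0.05) / (0.19087 + 0.05) = 0.28948 / 0.24087 ≈ 1.2018
Ratio ≈ 1.20:1


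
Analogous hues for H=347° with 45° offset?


Base hue: 347°
Left analog: (347 - 45) mod 360 = 302°
Right analog: (347 + 45) mod 360 = 32°
Analogous hues = 302° and 32°


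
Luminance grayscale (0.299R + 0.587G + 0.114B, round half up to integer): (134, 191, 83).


Gray = 0.299×R + 0.587×G + 0.114×B
Gray = 0.299×134 + 0.587×191 + 0.114×83
Gray = 40.066 + 112.117 + 9.462
Gray = 161.645 → round half up → 162
Gray = 162


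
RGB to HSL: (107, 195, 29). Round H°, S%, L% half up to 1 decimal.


Normalize: R'=107/255≈0.4196, G'=195/255≈0.7647, B'=29/255≈0.1137
Max=195/255, Min=29/255, Δ=Max-Min=166/255
L = (Max+Min)/2 = (195+29)/510 = 224/510 = 0.43921… → L = 43.9%
L ≤ 0.5 → S = Δ/(Max+Min) = 166/(195+29) = 166/224 = 0.74107… → S = 74.1%
(the 1/255 factors cancel in S and H, so raw channel differences can be used)
Max is G' → H = 60 × ((B-R)/Δ + 2) = 60 × ((29-107)/166 + 2)
  -78/166 + 2 = -0.4698… + 2 = 1.5301…
  H = 60 × 1.5301… = 91.807…° → H = 91.8°
= HSL(91.8°, 74.1%, 43.9%)


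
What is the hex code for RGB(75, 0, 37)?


R = 75 → 4B (hex)
G = 0 → 00 (hex)
B = 37 → 25 (hex)
Hex = #4B0025


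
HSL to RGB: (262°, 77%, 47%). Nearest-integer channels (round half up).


H=262°, S=0.77, L=0.47
C = (1-|2L-1|)×S = (1-|-0.06|)×0.77 = 0.7238
H' = H/60 = 262/60 ≈ 4.3667; X = C×(1-|H' mod 2 - 1|) ≈ 0.2654
m = L - C/2 = 0.47 - 0.3619 = 0.1081
Sector ⌊H'⌋ = 4 → (R',G',B') = (≈0.2654, 0.0, 0.7238)
RGB = ((R'+m)×255, (G'+m)×255, (B'+m)×255) = (95.2408, 27.5655, 212.1345)
Round half up → RGB(95, 28, 212)


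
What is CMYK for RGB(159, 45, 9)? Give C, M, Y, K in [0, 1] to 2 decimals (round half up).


R'=159/255≈0.6235, G'=45/255≈0.1765, B'=9/255≈0.0353
K = 1 - max(R',G',B') = 1 - 159/255 = 96/255 = 0.37647… → 0.38
(1-R'-K)/(1-K) simplifies to (max-R)/max with max = 159:
C = (159-159)/159 = 0/159 = 0 → 0.00
M = (159-45)/159 = 114/159 = 0.71698… → 0.72
Y = (159-9)/159 = 150/159 = 0.94339… → 0.94
= CMYK(0.00, 0.72, 0.94, 0.38)
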